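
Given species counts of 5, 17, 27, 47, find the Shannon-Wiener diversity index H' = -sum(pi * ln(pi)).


Total N = 5 + 17 + 27 + 47 = 96
Per-species terms:
  p = 5/96 = 0.052083; ln(p) = -2.954917; p*ln(p) = 0.052083 * (-2.954917) = -0.153901
  p = 17/96 = 0.177083; ln(p) = -1.731137; p*ln(p) = 0.177083 * (-1.731137) = -0.306555
  p = 27/96 = 0.281250; ln(p) = -1.268511; p*ln(p) = 0.281250 * (-1.268511) = -0.356769
  p = 47/96 = 0.489583; ln(p) = -0.714201; p*ln(p) = 0.489583 * (-0.714201) = -0.349661
sum(p*ln(p)) = (-0.153901) + (-0.306555) + (-0.356769) + (-0.349661) = -1.166886
H' = -(-1.166886) = 1.166886 ≈ 1.1669

1.1669


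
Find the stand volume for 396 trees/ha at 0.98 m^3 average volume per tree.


V_stand = 396 * 0.98 = 388.08 ≈ 388.1 m^3/ha

388.1 m^3/ha


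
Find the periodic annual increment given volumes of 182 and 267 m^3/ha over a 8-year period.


PAI = (V2 - V1) / period = (267 - 182) / 8 = 85 / 8 = 10.6250 ≈ 10.63 m^3/ha/yr

10.63 m^3/ha/yr


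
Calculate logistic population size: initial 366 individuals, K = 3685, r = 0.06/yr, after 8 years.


(K - N0)/N0 = (3685 - 366)/366 = 3319/366 = 9.06831
r*t = 0.06 * 8 = 0.48; exp(-0.48) = 0.618783
9.06831 * 0.618783 = 5.61132
1 + 5.61132 = 6.61132
N = 3685 / 6.61132 = 557.377 ≈ 557

557


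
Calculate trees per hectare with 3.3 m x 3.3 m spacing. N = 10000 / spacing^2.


N = 10000 / 3.3^2 = 10000 / 10.89 = 918.274 ≈ 918 trees/ha

918 trees/ha


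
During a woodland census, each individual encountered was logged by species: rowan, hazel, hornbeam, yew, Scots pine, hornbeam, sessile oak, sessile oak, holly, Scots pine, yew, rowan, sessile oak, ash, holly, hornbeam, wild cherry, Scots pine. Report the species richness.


Total individuals logged = 18
Distinct species (count of individuals): rowan (2), hazel (1), hornbeam (3), yew (2), Scots pine (3), sessile oak (3), holly (2), ash (1), wild cherry (1)
Species richness = number of distinct species = 9

9


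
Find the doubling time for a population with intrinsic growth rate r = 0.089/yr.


td = ln(2) / 0.089 = 0.693147 / 0.089 = 7.78817 ≈ 7.8 years

7.8 years


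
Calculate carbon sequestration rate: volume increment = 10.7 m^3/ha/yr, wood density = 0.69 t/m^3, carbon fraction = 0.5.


C = 10.7 * 0.69 * 0.5 = 3.6915 ≈ 3.69 t C/ha/yr

3.69 t C/ha/yr


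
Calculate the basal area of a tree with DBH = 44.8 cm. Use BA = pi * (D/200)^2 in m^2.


D/200 = 44.8/200 = 0.224 m
(D/200)^2 = 0.224^2 = 0.050176
BA = 3.141593 * 0.050176 = 0.157633 ≈ 0.1576 m^2

0.1576 m^2


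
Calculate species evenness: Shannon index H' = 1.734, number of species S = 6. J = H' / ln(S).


ln(6) = 1.79176
J = H' / ln(S) = 1.734 / 1.79176 = 0.967764 ≈ 0.9678

0.9678


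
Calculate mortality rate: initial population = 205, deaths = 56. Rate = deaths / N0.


Mortality rate = 56 / 205 = 0.273171 ≈ 0.2732

0.2732


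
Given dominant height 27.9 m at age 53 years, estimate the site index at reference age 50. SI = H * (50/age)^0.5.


50/53 = 0.943396
(0.943396)^0.5 = 0.971286
SI = 27.9 * 0.971286 = 27.0989 ≈ 27.1 m

27.1 m


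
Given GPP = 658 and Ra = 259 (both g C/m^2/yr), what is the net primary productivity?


NPP = GPP - Ra = 658 - 259 = 399 g C/m^2/yr

399 g C/m^2/yr


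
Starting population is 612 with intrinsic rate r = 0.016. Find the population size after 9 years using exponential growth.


r*t = 0.016 * 9 = 0.144
exp(0.144) = 1.15488
N = 612 * 1.15488 = 706.787 ≈ 707

707


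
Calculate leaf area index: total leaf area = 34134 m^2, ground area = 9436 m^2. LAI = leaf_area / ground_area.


LAI = 34134 / 9436 = 3.6174 ≈ 3.62

3.62


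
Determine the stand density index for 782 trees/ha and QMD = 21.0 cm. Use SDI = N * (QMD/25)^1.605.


QMD/25 = 21.0/25 = 0.84
(0.84)^1.605 = exp(1.605 * ln(0.84)) = exp(1.605 * (-0.174353)) = exp(-0.279837) = 0.755907
SDI = 782 * 0.755907 = 591.119 ≈ 591

591


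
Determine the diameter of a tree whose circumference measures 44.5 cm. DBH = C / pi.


DBH = C / pi = 44.5 / 3.141593 = 14.1648 ≈ 14.16 cm

14.16 cm


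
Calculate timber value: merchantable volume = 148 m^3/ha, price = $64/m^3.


Value = 148 * 64 = $9472/ha

$9472/ha


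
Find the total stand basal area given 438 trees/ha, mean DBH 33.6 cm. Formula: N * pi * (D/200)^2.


(D/200)^2 = (33.6/200)^2 = 0.168^2 = 0.028224
Individual BA = 3.141593 * 0.028224 = 0.0886683 m^2
Stand BA = 438 * 0.0886683 = 38.8367 ≈ 38.84 m^2/ha

38.84 m^2/ha


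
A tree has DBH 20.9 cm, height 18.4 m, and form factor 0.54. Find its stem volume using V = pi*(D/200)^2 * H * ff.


(D/200)^2 = (20.9/200)^2 = 0.1045^2 = 0.01092025
BA = 3.141593 * 0.01092025 = 0.0343070 m^2
V = 0.0343070 * 18.4 * 0.54 = 0.340874 ≈ 0.341 m^3

0.341 m^3


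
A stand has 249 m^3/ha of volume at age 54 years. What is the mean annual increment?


MAI = 249 / 54 = 4.6111 ≈ 4.61 m^3/ha/yr

4.61 m^3/ha/yr


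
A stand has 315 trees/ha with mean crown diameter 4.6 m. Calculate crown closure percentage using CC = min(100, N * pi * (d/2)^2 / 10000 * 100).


(d/2)^2 = (4.6/2)^2 = 2.3^2 = 5.29
Crown area = 3.141593 * 5.29 = 16.6190 m^2
N * area / 10000 * 100 = 315 * 16.6190 / 10000 * 100 = 52.3499
CC = min(100, 52.3499) = 52.3499 ≈ 52.3%

52.3%


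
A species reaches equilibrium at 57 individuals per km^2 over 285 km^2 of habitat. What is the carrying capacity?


K = 57 * 285 = 16245 individuals

16245 individuals


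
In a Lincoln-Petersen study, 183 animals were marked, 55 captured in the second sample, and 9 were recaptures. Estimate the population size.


N = M * C / R = 183 * 55 / 9 = 10065 / 9 = 1118.33 ≈ 1118

1118 individuals


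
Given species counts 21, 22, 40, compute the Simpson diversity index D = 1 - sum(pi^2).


Total N = 21 + 22 + 40 = 83
Per-species terms:
  p = 21/83 = 0.253012; p^2 = 0.253012^2 = 0.064015
  p = 22/83 = 0.265060; p^2 = 0.265060^2 = 0.070257
  p = 40/83 = 0.481928; p^2 = 0.481928^2 = 0.232255
sum(p^2) = 0.064015 + 0.070257 + 0.232255 = 0.366527
D = 1 - 0.366527 = 0.633473 ≈ 0.6335

0.6335


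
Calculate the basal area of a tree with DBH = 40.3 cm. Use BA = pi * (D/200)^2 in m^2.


D/200 = 40.3/200 = 0.2015 m
(D/200)^2 = 0.2015^2 = 0.04060225
BA = 3.141593 * 0.04060225 = 0.127556 ≈ 0.1276 m^2

0.1276 m^2


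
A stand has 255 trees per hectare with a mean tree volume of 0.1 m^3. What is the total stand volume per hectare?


V_stand = 255 * 0.1 = 25.5 m^3/ha

25.5 m^3/ha


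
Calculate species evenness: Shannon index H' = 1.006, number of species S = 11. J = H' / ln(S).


ln(11) = 2.39790
J = H' / ln(S) = 1.006 / 2.39790 = 0.419534 ≈ 0.4195

0.4195


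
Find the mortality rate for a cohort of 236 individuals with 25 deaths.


Mortality rate = 25 / 236 = 0.105932 ≈ 0.1059

0.1059


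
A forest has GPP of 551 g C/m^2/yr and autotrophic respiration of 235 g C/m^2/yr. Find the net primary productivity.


NPP = GPP - Ra = 551 - 235 = 316 g C/m^2/yr

316 g C/m^2/yr


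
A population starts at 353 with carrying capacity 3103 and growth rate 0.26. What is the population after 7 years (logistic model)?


(K - N0)/N0 = (3103 - 353)/353 = 2750/353 = 7.79037
r*t = 0.26 * 7 = 1.82; exp(-1.82) = 0.162026
7.79037 * 0.162026 = 1.26224
1 + 1.26224 = 2.26224
N = 3103 / 2.26224 = 1371.65 ≈ 1372

1372


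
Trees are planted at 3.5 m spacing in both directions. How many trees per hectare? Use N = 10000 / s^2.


N = 10000 / 3.5^2 = 10000 / 12.25 = 816.327 ≈ 816 trees/ha

816 trees/ha


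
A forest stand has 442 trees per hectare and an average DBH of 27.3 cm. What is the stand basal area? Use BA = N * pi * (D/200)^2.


(D/200)^2 = (27.3/200)^2 = 0.1365^2 = 0.01863225
Individual BA = 3.141593 * 0.01863225 = 0.0585349 m^2
Stand BA = 442 * 0.0585349 = 25.8724 ≈ 25.87 m^2/ha

25.87 m^2/ha


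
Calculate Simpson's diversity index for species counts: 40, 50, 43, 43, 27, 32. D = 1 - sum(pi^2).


Total N = 40 + 50 + 43 + 43 + 27 + 32 = 235
Per-species terms:
  p = 40/235 = 0.170213; p^2 = 0.170213^2 = 0.028972
  p = 50/235 = 0.212766; p^2 = 0.212766^2 = 0.045269
  p = 43/235 = 0.182979; p^2 = 0.182979^2 = 0.033481
  p = 43/235 = 0.182979; p^2 = 0.182979^2 = 0.033481
  p = 27/235 = 0.114894; p^2 = 0.114894^2 = 0.013201
  p = 32/235 = 0.136170; p^2 = 0.136170^2 = 0.018542
sum(p^2) = 0.028972 + 0.045269 + 0.033481 + 0.033481 + 0.013201 + 0.018542 = 0.172946
D = 1 - 0.172946 = 0.827054 ≈ 0.8271

0.8271


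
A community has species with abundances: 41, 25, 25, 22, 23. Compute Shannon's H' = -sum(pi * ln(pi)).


Total N = 41 + 25 + 25 + 22 + 23 = 136
Per-species terms:
  p = 41/136 = 0.301471; ln(p) = -1.199081; p*ln(p) = 0.301471 * (-1.199081) = -0.361488
  p = 25/136 = 0.183824; ln(p) = -1.693777; p*ln(p) = 0.183824 * (-1.693777) = -0.311357
  p = 25/136 = 0.183824; ln(p) = -1.693777; p*ln(p) = 0.183824 * (-1.693777) = -0.311357
  p = 22/136 = 0.161765; ln(p) = -1.821611; p*ln(p) = 0.161765 * (-1.821611) = -0.294673
  p = 23/136 = 0.169118; ln(p) = -1.777159; p*ln(p) = 0.169118 * (-1.777159) = -0.300550
sum(p*ln(p)) = (-0.361488) + (-0.311357) + (-0.311357) + (-0.294673) + (-0.300550) = -1.579425
H' = -(-1.579425) = 1.579425 ≈ 1.5794

1.5794


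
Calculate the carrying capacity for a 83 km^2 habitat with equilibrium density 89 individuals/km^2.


K = 89 * 83 = 7387 individuals

7387 individuals


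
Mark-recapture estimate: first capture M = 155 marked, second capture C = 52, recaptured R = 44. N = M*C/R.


N = M * C / R = 155 * 52 / 44 = 8060 / 44 = 183.18 ≈ 183

183 individuals


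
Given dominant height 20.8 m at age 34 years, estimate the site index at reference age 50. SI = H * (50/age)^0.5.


50/34 = 1.47059
(1.47059)^0.5 = 1.21268
SI = 20.8 * 1.21268 = 25.2237 ≈ 25.2 m

25.2 m


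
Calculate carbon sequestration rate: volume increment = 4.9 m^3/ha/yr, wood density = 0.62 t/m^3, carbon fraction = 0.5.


C = 4.9 * 0.62 * 0.5 = 1.519 ≈ 1.52 t C/ha/yr

1.52 t C/ha/yr


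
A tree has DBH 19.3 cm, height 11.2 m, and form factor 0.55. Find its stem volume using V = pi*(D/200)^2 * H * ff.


(D/200)^2 = (19.3/200)^2 = 0.0965^2 = 0.00931225
BA = 3.141593 * 0.00931225 = 0.0292553 m^2
V = 0.0292553 * 11.2 * 0.55 = 0.180213 ≈ 0.180 m^3

0.180 m^3


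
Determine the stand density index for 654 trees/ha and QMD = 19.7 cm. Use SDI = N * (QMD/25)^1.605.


QMD/25 = 19.7/25 = 0.788
(0.788)^1.605 = exp(1.605 * ln(0.788)) = exp(1.605 * (-0.238257)) = exp(-0.382402) = 0.682221
SDI = 654 * 0.682221 = 446.173 ≈ 446

446


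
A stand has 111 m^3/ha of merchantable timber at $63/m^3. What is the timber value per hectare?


Value = 111 * 63 = $6993/ha

$6993/ha


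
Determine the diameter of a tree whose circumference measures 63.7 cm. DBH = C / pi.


DBH = C / pi = 63.7 / 3.141593 = 20.2763 ≈ 20.28 cm

20.28 cm


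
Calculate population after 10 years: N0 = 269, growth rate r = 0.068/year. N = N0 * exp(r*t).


r*t = 0.068 * 10 = 0.68
exp(0.68) = 1.97388
N = 269 * 1.97388 = 530.974 ≈ 531

531


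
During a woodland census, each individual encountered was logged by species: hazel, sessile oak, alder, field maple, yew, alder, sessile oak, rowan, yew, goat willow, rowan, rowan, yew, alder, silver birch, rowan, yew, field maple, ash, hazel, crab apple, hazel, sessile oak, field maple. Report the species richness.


Total individuals logged = 24
Distinct species (count of individuals): hazel (3), sessile oak (3), alder (3), field maple (3), yew (4), rowan (4), goat willow (1), silver birch (1), ash (1), crab apple (1)
Species richness = number of distinct species = 10

10


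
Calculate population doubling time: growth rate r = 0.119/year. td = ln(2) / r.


td = ln(2) / 0.119 = 0.693147 / 0.119 = 5.82476 ≈ 5.8 years

5.8 years


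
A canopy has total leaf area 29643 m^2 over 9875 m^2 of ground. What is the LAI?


LAI = 29643 / 9875 = 3.0018 ≈ 3.00

3.00


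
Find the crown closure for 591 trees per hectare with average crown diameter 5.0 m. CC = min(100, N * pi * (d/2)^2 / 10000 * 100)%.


(d/2)^2 = (5.0/2)^2 = 2.5^2 = 6.25
Crown area = 3.141593 * 6.25 = 19.6350 m^2
N * area / 10000 * 100 = 591 * 19.6350 / 10000 * 100 = 116.043
CC = min(100, 116.043) = 100%

100%


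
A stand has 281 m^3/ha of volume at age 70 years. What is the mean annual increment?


MAI = 281 / 70 = 4.0143 ≈ 4.01 m^3/ha/yr

4.01 m^3/ha/yr


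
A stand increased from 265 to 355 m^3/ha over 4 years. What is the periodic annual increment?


PAI = (V2 - V1) / period = (355 - 265) / 4 = 90 / 4 = 22.50 m^3/ha/yr

22.50 m^3/ha/yr


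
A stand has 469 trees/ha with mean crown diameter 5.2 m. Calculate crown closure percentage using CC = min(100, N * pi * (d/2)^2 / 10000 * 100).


(d/2)^2 = (5.2/2)^2 = 2.6^2 = 6.76
Crown area = 3.141593 * 6.76 = 21.2372 m^2
N * area / 10000 * 100 = 469 * 21.2372 / 10000 * 100 = 99.6025
CC = min(100, 99.6025) = 99.6025 ≈ 99.6%

99.6%


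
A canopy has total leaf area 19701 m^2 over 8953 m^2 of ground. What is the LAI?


LAI = 19701 / 8953 = 2.2005 ≈ 2.20

2.20


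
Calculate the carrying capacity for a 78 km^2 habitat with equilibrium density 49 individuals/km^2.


K = 49 * 78 = 3822 individuals

3822 individuals


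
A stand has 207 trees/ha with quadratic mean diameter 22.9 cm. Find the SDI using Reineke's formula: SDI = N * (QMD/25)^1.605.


QMD/25 = 22.9/25 = 0.916
(0.916)^1.605 = exp(1.605 * ln(0.916)) = exp(1.605 * (-0.0877389)) = exp(-0.140821) = 0.868645
SDI = 207 * 0.868645 = 179.810 ≈ 180

180


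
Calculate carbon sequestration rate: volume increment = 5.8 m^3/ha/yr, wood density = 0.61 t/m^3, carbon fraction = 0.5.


C = 5.8 * 0.61 * 0.5 = 1.769 ≈ 1.77 t C/ha/yr

1.77 t C/ha/yr


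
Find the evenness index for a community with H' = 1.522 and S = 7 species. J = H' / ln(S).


ln(7) = 1.94591
J = H' / ln(S) = 1.522 / 1.94591 = 0.782153 ≈ 0.7822

0.7822


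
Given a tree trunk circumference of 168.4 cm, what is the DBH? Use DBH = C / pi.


DBH = C / pi = 168.4 / 3.141593 = 53.6034 ≈ 53.60 cm

53.60 cm


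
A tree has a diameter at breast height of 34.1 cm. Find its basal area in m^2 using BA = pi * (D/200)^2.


D/200 = 34.1/200 = 0.1705 m
(D/200)^2 = 0.1705^2 = 0.02907025
BA = 3.141593 * 0.02907025 = 0.0913269 ≈ 0.0913 m^2

0.0913 m^2


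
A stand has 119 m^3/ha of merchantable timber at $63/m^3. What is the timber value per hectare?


Value = 119 * 63 = $7497/ha

$7497/ha


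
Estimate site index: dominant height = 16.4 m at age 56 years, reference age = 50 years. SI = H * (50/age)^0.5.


50/56 = 0.892857
(0.892857)^0.5 = 0.944911
SI = 16.4 * 0.944911 = 15.4965 ≈ 15.5 m

15.5 m


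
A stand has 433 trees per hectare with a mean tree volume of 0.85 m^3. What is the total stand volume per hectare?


V_stand = 433 * 0.85 = 368.05 ≈ 368.1 m^3/ha

368.1 m^3/ha


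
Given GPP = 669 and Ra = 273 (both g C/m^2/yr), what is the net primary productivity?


NPP = GPP - Ra = 669 - 273 = 396 g C/m^2/yr

396 g C/m^2/yr


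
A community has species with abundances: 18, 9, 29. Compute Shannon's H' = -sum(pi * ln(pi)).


Total N = 18 + 9 + 29 = 56
Per-species terms:
  p = 18/56 = 0.321429; ln(p) = -1.134979; p*ln(p) = 0.321429 * (-1.134979) = -0.364815
  p = 9/56 = 0.160714; ln(p) = -1.828129; p*ln(p) = 0.160714 * (-1.828129) = -0.293806
  p = 29/56 = 0.517857; ln(p) = -0.658056; p*ln(p) = 0.517857 * (-0.658056) = -0.340779
sum(p*ln(p)) = (-0.364815) + (-0.293806) + (-0.340779) = -0.999400
H' = -(-0.999400) = 0.999400 ≈ 0.9994

0.9994


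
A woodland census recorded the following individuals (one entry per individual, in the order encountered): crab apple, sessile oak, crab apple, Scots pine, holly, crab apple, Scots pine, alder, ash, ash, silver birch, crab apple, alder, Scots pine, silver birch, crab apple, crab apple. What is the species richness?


Total individuals logged = 17
Distinct species (count of individuals): crab apple (6), sessile oak (1), Scots pine (3), holly (1), alder (2), ash (2), silver birch (2)
Species richness = number of distinct species = 7

7


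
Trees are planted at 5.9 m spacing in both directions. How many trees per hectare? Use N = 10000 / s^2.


N = 10000 / 5.9^2 = 10000 / 34.81 = 287.274 ≈ 287 trees/ha

287 trees/ha


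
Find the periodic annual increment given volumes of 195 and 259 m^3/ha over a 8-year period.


PAI = (V2 - V1) / period = (259 - 195) / 8 = 64 / 8 = 8.00 m^3/ha/yr

8.00 m^3/ha/yr


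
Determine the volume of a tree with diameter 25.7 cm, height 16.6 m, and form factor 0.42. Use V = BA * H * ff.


(D/200)^2 = (25.7/200)^2 = 0.1285^2 = 0.01651225
BA = 3.141593 * 0.01651225 = 0.0518748 m^2
V = 0.0518748 * 16.6 * 0.42 = 0.361671 ≈ 0.362 m^3

0.362 m^3


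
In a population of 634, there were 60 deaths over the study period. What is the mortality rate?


Mortality rate = 60 / 634 = 0.094637 ≈ 0.0946

0.0946


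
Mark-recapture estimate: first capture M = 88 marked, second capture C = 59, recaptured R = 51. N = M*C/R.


N = M * C / R = 88 * 59 / 51 = 5192 / 51 = 101.80 ≈ 102

102 individuals


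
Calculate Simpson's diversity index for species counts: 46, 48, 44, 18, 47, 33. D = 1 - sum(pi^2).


Total N = 46 + 48 + 44 + 18 + 47 + 33 = 236
Per-species terms:
  p = 46/236 = 0.194915; p^2 = 0.194915^2 = 0.037992
  p = 48/236 = 0.203390; p^2 = 0.203390^2 = 0.041367
  p = 44/236 = 0.186441; p^2 = 0.186441^2 = 0.034760
  p = 18/236 = 0.076271; p^2 = 0.076271^2 = 0.005817
  p = 47/236 = 0.199153; p^2 = 0.199153^2 = 0.039662
  p = 33/236 = 0.139831; p^2 = 0.139831^2 = 0.019553
sum(p^2) = 0.037992 + 0.041367 + 0.034760 + 0.005817 + 0.039662 + 0.019553 = 0.179151
D = 1 - 0.179151 = 0.820849 ≈ 0.8208

0.8208


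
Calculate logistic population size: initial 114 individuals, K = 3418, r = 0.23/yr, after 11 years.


(K - N0)/N0 = (3418 - 114)/114 = 3304/114 = 28.9825
r*t = 0.23 * 11 = 2.53; exp(-2.53) = 0.0796590
28.9825 * 0.0796590 = 2.30872
1 + 2.30872 = 3.30872
N = 3418 / 3.30872 = 1033.03 ≈ 1033

1033


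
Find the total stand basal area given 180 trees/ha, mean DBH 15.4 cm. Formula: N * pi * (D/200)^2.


(D/200)^2 = (15.4/200)^2 = 0.077^2 = 0.005929
Individual BA = 3.141593 * 0.005929 = 0.0186265 m^2
Stand BA = 180 * 0.0186265 = 3.35277 ≈ 3.35 m^2/ha

3.35 m^2/ha


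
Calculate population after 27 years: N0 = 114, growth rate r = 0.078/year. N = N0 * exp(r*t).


r*t = 0.078 * 27 = 2.106
exp(2.106) = 8.21531
N = 114 * 8.21531 = 936.545 ≈ 937

937


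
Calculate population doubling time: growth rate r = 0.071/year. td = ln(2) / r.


td = ln(2) / 0.071 = 0.693147 / 0.071 = 9.76263 ≈ 9.8 years

9.8 years


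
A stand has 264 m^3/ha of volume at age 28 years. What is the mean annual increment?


MAI = 264 / 28 = 9.4286 ≈ 9.43 m^3/ha/yr

9.43 m^3/ha/yr


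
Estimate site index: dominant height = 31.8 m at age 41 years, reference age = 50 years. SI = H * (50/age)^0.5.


50/41 = 1.21951
(1.21951)^0.5 = 1.10431
SI = 31.8 * 1.10431 = 35.1171 ≈ 35.1 m

35.1 m


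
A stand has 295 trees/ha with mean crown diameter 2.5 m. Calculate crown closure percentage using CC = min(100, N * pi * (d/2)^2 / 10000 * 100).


(d/2)^2 = (2.5/2)^2 = 1.25^2 = 1.5625
Crown area = 3.141593 * 1.5625 = 4.90874 m^2
N * area / 10000 * 100 = 295 * 4.90874 / 10000 * 100 = 14.4808
CC = min(100, 14.4808) = 14.4808 ≈ 14.5%

14.5%


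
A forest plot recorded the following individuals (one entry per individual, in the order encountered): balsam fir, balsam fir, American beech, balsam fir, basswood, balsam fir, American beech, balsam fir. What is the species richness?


Total individuals logged = 8
Distinct species (count of individuals): balsam fir (5), American beech (2), basswood (1)
Species richness = number of distinct species = 3

3


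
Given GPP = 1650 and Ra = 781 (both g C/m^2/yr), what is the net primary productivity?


NPP = GPP - Ra = 1650 - 781 = 869 g C/m^2/yr

869 g C/m^2/yr


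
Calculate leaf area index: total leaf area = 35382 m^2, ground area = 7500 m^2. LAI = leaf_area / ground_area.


LAI = 35382 / 7500 = 4.7176 ≈ 4.72

4.72


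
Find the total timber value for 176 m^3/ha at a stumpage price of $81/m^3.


Value = 176 * 81 = $14256/ha

$14256/ha


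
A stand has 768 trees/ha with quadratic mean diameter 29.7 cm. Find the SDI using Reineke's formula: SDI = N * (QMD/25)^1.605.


QMD/25 = 29.7/25 = 1.188
(1.188)^1.605 = exp(1.605 * ln(1.188)) = exp(1.605 * 0.172271) = exp(0.276495) = 1.31850
SDI = 768 * 1.31850 = 1012.61 ≈ 1013

1013


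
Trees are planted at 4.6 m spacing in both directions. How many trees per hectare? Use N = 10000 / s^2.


N = 10000 / 4.6^2 = 10000 / 21.16 = 472.590 ≈ 473 trees/ha

473 trees/ha


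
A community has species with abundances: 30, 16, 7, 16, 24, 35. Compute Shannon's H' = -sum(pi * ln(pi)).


Total N = 30 + 16 + 7 + 16 + 24 + 35 = 128
Per-species terms:
  p = 30/128 = 0.234375; ln(p) = -1.450833; p*ln(p) = 0.234375 * (-1.450833) = -0.340039
  p = 16/128 = 0.125000; ln(p) = -2.079442; p*ln(p) = 0.125000 * (-2.079442) = -0.259930
  p = 7/128 = 0.054688; ln(p) = -2.906111; p*ln(p) = 0.054688 * (-2.906111) = -0.158929
  p = 16/128 = 0.125000; ln(p) = -2.079442; p*ln(p) = 0.125000 * (-2.079442) = -0.259930
  p = 24/128 = 0.187500; ln(p) = -1.673976; p*ln(p) = 0.187500 * (-1.673976) = -0.313871
  p = 35/128 = 0.273438; ln(p) = -1.296680; p*ln(p) = 0.273438 * (-1.296680) = -0.354562
sum(p*ln(p)) = (-0.340039) + (-0.259930) + (-0.158929) + (-0.259930) + (-0.313871) + (-0.354562) = -1.687261
H' = -(-1.687261) = 1.687261 ≈ 1.6873

1.6873


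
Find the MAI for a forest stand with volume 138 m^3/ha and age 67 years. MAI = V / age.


MAI = 138 / 67 = 2.0597 ≈ 2.06 m^3/ha/yr

2.06 m^3/ha/yr


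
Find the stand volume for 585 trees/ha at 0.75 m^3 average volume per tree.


V_stand = 585 * 0.75 = 438.75 ≈ 438.8 m^3/ha

438.8 m^3/ha


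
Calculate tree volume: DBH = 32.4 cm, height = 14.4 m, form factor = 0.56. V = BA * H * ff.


(D/200)^2 = (32.4/200)^2 = 0.162^2 = 0.026244
BA = 3.141593 * 0.026244 = 0.0824480 m^2
V = 0.0824480 * 14.4 * 0.56 = 0.664861 ≈ 0.665 m^3

0.665 m^3


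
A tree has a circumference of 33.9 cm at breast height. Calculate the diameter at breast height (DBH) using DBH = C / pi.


DBH = C / pi = 33.9 / 3.141593 = 10.7907 ≈ 10.79 cm

10.79 cm


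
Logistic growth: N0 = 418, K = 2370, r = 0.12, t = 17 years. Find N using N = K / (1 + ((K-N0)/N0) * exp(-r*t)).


(K - N0)/N0 = (2370 - 418)/418 = 1952/418 = 4.66986
r*t = 0.12 * 17 = 2.04; exp(-2.04) = 0.130029
4.66986 * 0.130029 = 0.607217
1 + 0.607217 = 1.60722
N = 2370 / 1.60722 = 1474.60 ≈ 1475

1475


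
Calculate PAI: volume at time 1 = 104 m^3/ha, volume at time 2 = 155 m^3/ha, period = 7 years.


PAI = (V2 - V1) / period = (155 - 104) / 7 = 51 / 7 = 7.2857 ≈ 7.29 m^3/ha/yr

7.29 m^3/ha/yr


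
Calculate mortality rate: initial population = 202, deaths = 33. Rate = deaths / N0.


Mortality rate = 33 / 202 = 0.163366 ≈ 0.1634

0.1634


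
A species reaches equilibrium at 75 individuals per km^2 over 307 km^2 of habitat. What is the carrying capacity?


K = 75 * 307 = 23025 individuals

23025 individuals


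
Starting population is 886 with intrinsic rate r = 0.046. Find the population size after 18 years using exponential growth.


r*t = 0.046 * 18 = 0.828
exp(0.828) = 2.28874
N = 886 * 2.28874 = 2027.82 ≈ 2028

2028


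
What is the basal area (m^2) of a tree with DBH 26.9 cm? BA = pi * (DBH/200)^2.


D/200 = 26.9/200 = 0.1345 m
(D/200)^2 = 0.1345^2 = 0.01809025
BA = 3.141593 * 0.01809025 = 0.0568322 ≈ 0.0568 m^2

0.0568 m^2


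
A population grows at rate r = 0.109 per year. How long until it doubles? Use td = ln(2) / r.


td = ln(2) / 0.109 = 0.693147 / 0.109 = 6.35915 ≈ 6.4 years

6.4 years


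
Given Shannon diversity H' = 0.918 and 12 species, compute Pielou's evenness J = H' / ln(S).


ln(12) = 2.48491
J = H' / ln(S) = 0.918 / 2.48491 = 0.369430 ≈ 0.3694

0.3694


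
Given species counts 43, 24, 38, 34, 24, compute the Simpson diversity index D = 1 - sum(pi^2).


Total N = 43 + 24 + 38 + 34 + 24 = 163
Per-species terms:
  p = 43/163 = 0.263804; p^2 = 0.263804^2 = 0.069593
  p = 24/163 = 0.147239; p^2 = 0.147239^2 = 0.021679
  p = 38/163 = 0.233129; p^2 = 0.233129^2 = 0.054349
  p = 34/163 = 0.208589; p^2 = 0.208589^2 = 0.043509
  p = 24/163 = 0.147239; p^2 = 0.147239^2 = 0.021679
sum(p^2) = 0.069593 + 0.021679 + 0.054349 + 0.043509 + 0.021679 = 0.210809
D = 1 - 0.210809 = 0.789191 ≈ 0.7892

0.7892


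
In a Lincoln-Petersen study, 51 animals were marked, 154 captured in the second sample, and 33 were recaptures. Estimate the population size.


N = M * C / R = 51 * 154 / 33 = 7854 / 33 = 238

238 individuals


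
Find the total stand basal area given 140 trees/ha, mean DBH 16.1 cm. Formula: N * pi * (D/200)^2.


(D/200)^2 = (16.1/200)^2 = 0.0805^2 = 0.00648025
Individual BA = 3.141593 * 0.00648025 = 0.0203583 m^2
Stand BA = 140 * 0.0203583 = 2.85016 ≈ 2.85 m^2/ha

2.85 m^2/ha


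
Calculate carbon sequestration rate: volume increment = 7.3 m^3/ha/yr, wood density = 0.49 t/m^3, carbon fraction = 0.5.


C = 7.3 * 0.49 * 0.5 = 1.7885 ≈ 1.79 t C/ha/yr

1.79 t C/ha/yr


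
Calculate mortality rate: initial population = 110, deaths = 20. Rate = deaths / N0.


Mortality rate = 20 / 110 = 0.181818 ≈ 0.1818

0.1818


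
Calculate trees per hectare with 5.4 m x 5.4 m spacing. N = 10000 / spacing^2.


N = 10000 / 5.4^2 = 10000 / 29.16 = 342.936 ≈ 343 trees/ha

343 trees/ha


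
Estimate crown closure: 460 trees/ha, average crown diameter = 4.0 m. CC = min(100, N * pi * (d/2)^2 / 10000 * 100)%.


(d/2)^2 = (4.0/2)^2 = 2^2 = 4
Crown area = 3.141593 * 4 = 12.5664 m^2
N * area / 10000 * 100 = 460 * 12.5664 / 10000 * 100 = 57.8054
CC = min(100, 57.8054) = 57.8054 ≈ 57.8%

57.8%


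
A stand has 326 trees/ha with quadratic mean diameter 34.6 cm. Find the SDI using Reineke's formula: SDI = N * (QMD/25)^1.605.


QMD/25 = 34.6/25 = 1.384
(1.384)^1.605 = exp(1.605 * ln(1.384)) = exp(1.605 * 0.324978) = exp(0.521590) = 1.68470
SDI = 326 * 1.68470 = 549.212 ≈ 549

549


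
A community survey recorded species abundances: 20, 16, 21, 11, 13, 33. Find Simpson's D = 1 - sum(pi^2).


Total N = 20 + 16 + 21 + 11 + 13 + 33 = 114
Per-species terms:
  p = 20/114 = 0.175439; p^2 = 0.175439^2 = 0.030779
  p = 16/114 = 0.140351; p^2 = 0.140351^2 = 0.019698
  p = 21/114 = 0.184211; p^2 = 0.184211^2 = 0.033934
  p = 11/114 = 0.096491; p^2 = 0.096491^2 = 0.009311
  p = 13/114 = 0.114035; p^2 = 0.114035^2 = 0.013004
  p = 33/114 = 0.289474; p^2 = 0.289474^2 = 0.083795
sum(p^2) = 0.030779 + 0.019698 + 0.033934 + 0.009311 + 0.013004 + 0.083795 = 0.190521
D = 1 - 0.190521 = 0.809479 ≈ 0.8095

0.8095


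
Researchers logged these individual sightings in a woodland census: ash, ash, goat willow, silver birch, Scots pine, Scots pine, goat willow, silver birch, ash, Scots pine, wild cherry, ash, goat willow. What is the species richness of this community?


Total individuals logged = 13
Distinct species (count of individuals): ash (4), goat willow (3), silver birch (2), Scots pine (3), wild cherry (1)
Species richness = number of distinct species = 5

5


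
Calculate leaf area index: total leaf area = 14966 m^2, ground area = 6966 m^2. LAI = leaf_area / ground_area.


LAI = 14966 / 6966 = 2.1484 ≈ 2.15

2.15


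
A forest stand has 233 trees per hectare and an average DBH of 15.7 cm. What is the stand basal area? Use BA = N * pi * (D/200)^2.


(D/200)^2 = (15.7/200)^2 = 0.0785^2 = 0.00616225
Individual BA = 3.141593 * 0.00616225 = 0.0193593 m^2
Stand BA = 233 * 0.0193593 = 4.51072 ≈ 4.51 m^2/ha

4.51 m^2/ha


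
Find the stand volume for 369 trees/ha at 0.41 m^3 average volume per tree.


V_stand = 369 * 0.41 = 151.29 ≈ 151.3 m^3/ha

151.3 m^3/ha


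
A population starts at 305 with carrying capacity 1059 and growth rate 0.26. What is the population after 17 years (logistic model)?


(K - N0)/N0 = (1059 - 305)/305 = 754/305 = 2.47213
r*t = 0.26 * 17 = 4.42; exp(-4.42) = 0.0120342
2.47213 * 0.0120342 = 0.0297501
1 + 0.0297501 = 1.02975
N = 1059 / 1.02975 = 1028.40 ≈ 1028

1028


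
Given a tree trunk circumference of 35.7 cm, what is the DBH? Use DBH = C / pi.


DBH = C / pi = 35.7 / 3.141593 = 11.3637 ≈ 11.36 cm

11.36 cm


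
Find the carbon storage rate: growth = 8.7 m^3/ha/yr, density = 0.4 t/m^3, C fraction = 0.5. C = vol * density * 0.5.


C = 8.7 * 0.4 * 0.5 = 1.74 t C/ha/yr

1.74 t C/ha/yr


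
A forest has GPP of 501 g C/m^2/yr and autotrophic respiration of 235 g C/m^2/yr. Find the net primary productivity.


NPP = GPP - Ra = 501 - 235 = 266 g C/m^2/yr

266 g C/m^2/yr


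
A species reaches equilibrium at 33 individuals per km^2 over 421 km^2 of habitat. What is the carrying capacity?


K = 33 * 421 = 13893 individuals

13893 individuals


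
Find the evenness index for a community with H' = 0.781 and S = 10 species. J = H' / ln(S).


ln(10) = 2.30259
J = H' / ln(S) = 0.781 / 2.30259 = 0.339183 ≈ 0.3392

0.3392


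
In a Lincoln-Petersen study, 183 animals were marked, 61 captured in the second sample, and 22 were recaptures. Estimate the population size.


N = M * C / R = 183 * 61 / 22 = 11163 / 22 = 507.41 ≈ 507

507 individuals


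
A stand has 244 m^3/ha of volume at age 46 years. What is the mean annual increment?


MAI = 244 / 46 = 5.3043 ≈ 5.30 m^3/ha/yr

5.30 m^3/ha/yr


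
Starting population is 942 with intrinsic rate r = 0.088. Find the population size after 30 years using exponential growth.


r*t = 0.088 * 30 = 2.64
exp(2.64) = 14.0132
N = 942 * 14.0132 = 13200.4 ≈ 13200

13200


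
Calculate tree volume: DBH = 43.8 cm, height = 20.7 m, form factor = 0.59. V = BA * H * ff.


(D/200)^2 = (43.8/200)^2 = 0.219^2 = 0.047961
BA = 3.141593 * 0.047961 = 0.150674 m^2
V = 0.150674 * 20.7 * 0.59 = 1.84018 ≈ 1.840 m^3

1.840 m^3


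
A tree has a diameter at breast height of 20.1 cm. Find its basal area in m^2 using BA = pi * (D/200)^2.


D/200 = 20.1/200 = 0.1005 m
(D/200)^2 = 0.1005^2 = 0.01010025
BA = 3.141593 * 0.01010025 = 0.0317309 ≈ 0.0317 m^2

0.0317 m^2


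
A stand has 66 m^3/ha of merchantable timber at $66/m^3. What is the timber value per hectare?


Value = 66 * 66 = $4356/ha

$4356/ha


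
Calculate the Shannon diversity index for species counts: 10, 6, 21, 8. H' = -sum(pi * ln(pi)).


Total N = 10 + 6 + 21 + 8 = 45
Per-species terms:
  p = 10/45 = 0.222222; ln(p) = -1.504078; p*ln(p) = 0.222222 * (-1.504078) = -0.334239
  p = 6/45 = 0.133333; ln(p) = -2.014906; p*ln(p) = 0.133333 * (-2.014906) = -0.268653
  p = 21/45 = 0.466667; ln(p) = -0.762139; p*ln(p) = 0.466667 * (-0.762139) = -0.355665
  p = 8/45 = 0.177778; ln(p) = -1.727220; p*ln(p) = 0.177778 * (-1.727220) = -0.307062
sum(p*ln(p)) = (-0.334239) + (-0.268653) + (-0.355665) + (-0.307062) = -1.265619
H' = -(-1.265619) = 1.265619 ≈ 1.2656

1.2656


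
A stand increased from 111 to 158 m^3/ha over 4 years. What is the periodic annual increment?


PAI = (V2 - V1) / period = (158 - 111) / 4 = 47 / 4 = 11.75 m^3/ha/yr

11.75 m^3/ha/yr


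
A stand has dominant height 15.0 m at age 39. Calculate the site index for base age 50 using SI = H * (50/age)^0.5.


50/39 = 1.28205
(1.28205)^0.5 = 1.13228
SI = 15.0 * 1.13228 = 16.9842 ≈ 17.0 m

17.0 m


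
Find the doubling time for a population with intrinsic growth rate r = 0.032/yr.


td = ln(2) / 0.032 = 0.693147 / 0.032 = 21.6608 ≈ 21.7 years

21.7 years


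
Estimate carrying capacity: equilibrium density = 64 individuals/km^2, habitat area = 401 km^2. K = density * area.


K = 64 * 401 = 25664 individuals

25664 individuals


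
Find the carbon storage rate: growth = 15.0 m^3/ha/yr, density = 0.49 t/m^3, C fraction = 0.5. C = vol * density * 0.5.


C = 15.0 * 0.49 * 0.5 = 3.675 ≈ 3.68 t C/ha/yr

3.68 t C/ha/yr


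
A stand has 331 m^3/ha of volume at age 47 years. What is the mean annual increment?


MAI = 331 / 47 = 7.0426 ≈ 7.04 m^3/ha/yr

7.04 m^3/ha/yr


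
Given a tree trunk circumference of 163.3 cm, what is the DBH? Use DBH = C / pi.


DBH = C / pi = 163.3 / 3.141593 = 51.9800 ≈ 51.98 cm

51.98 cm


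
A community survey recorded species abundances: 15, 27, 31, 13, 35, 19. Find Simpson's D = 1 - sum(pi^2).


Total N = 15 + 27 + 31 + 13 + 35 + 19 = 140
Per-species terms:
  p = 15/140 = 0.107143; p^2 = 0.107143^2 = 0.011480
  p = 27/140 = 0.192857; p^2 = 0.192857^2 = 0.037194
  p = 31/140 = 0.221429; p^2 = 0.221429^2 = 0.049031
  p = 13/140 = 0.092857; p^2 = 0.092857^2 = 0.008622
  p = 35/140 = 0.250000; p^2 = 0.250000^2 = 0.062500
  p = 19/140 = 0.135714; p^2 = 0.135714^2 = 0.018418
sum(p^2) = 0.011480 + 0.037194 + 0.049031 + 0.008622 + 0.062500 + 0.018418 = 0.187245
D = 1 - 0.187245 = 0.812755 ≈ 0.8128

0.8128


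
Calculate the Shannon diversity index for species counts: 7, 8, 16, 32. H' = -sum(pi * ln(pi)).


Total N = 7 + 8 + 16 + 32 = 63
Per-species terms:
  p = 7/63 = 0.111111; ln(p) = -2.197226; p*ln(p) = 0.111111 * (-2.197226) = -0.244136
  p = 8/63 = 0.126984; ln(p) = -2.063694; p*ln(p) = 0.126984 * (-2.063694) = -0.262056
  p = 16/63 = 0.253968; ln(p) = -1.370547; p*ln(p) = 0.253968 * (-1.370547) = -0.348075
  p = 32/63 = 0.507937; ln(p) = -0.677398; p*ln(p) = 0.507937 * (-0.677398) = -0.344076
sum(p*ln(p)) = (-0.244136) + (-0.262056) + (-0.348075) + (-0.344076) = -1.198343
H' = -(-1.198343) = 1.198343 ≈ 1.1983

1.1983


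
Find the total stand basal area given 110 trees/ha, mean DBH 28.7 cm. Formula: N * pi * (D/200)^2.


(D/200)^2 = (28.7/200)^2 = 0.1435^2 = 0.02059225
Individual BA = 3.141593 * 0.02059225 = 0.0646925 m^2
Stand BA = 110 * 0.0646925 = 7.11618 ≈ 7.12 m^2/ha

7.12 m^2/ha


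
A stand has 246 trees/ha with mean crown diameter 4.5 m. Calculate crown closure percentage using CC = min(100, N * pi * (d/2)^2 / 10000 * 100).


(d/2)^2 = (4.5/2)^2 = 2.25^2 = 5.0625
Crown area = 3.141593 * 5.0625 = 15.9043 m^2
N * area / 10000 * 100 = 246 * 15.9043 / 10000 * 100 = 39.1246
CC = min(100, 39.1246) = 39.1246 ≈ 39.1%

39.1%


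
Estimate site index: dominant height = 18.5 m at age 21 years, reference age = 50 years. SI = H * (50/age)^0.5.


50/21 = 2.38095
(2.38095)^0.5 = 1.54303
SI = 18.5 * 1.54303 = 28.5461 ≈ 28.5 m

28.5 m


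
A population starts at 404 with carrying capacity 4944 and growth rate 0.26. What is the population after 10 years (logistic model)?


(K - N0)/N0 = (4944 - 404)/404 = 4540/404 = 11.2376
r*t = 0.26 * 10 = 2.6; exp(-2.6) = 0.0742736
11.2376 * 0.0742736 = 0.834657
1 + 0.834657 = 1.83466
N = 4944 / 1.83466 = 2694.78 ≈ 2695

2695


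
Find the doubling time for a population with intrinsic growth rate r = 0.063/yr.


td = ln(2) / 0.063 = 0.693147 / 0.063 = 11.0023 ≈ 11.0 years

11.0 years


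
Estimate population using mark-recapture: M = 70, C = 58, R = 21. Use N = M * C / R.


N = M * C / R = 70 * 58 / 21 = 4060 / 21 = 193.33 ≈ 193

193 individuals


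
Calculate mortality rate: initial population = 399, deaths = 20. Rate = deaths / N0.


Mortality rate = 20 / 399 = 0.050125 ≈ 0.0501

0.0501


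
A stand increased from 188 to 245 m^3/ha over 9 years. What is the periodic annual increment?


PAI = (V2 - V1) / period = (245 - 188) / 9 = 57 / 9 = 6.3333 ≈ 6.33 m^3/ha/yr

6.33 m^3/ha/yr


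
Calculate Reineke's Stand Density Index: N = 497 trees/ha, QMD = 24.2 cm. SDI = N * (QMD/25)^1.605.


QMD/25 = 24.2/25 = 0.968
(0.968)^1.605 = exp(1.605 * ln(0.968)) = exp(1.605 * (-0.0325232)) = exp(-0.0521997) = 0.949139
SDI = 497 * 0.949139 = 471.722 ≈ 472

472


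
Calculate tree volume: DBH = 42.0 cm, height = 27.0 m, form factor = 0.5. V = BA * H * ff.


(D/200)^2 = (42.0/200)^2 = 0.21^2 = 0.0441
BA = 3.141593 * 0.0441 = 0.138544 m^2
V = 0.138544 * 27.0 * 0.5 = 1.87034 ≈ 1.870 m^3

1.870 m^3


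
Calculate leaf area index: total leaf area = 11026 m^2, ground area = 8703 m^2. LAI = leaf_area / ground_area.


LAI = 11026 / 8703 = 1.2669 ≈ 1.27

1.27


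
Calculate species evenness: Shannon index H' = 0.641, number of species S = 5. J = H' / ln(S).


ln(5) = 1.60944
J = H' / ln(S) = 0.641 / 1.60944 = 0.398275 ≈ 0.3983

0.3983


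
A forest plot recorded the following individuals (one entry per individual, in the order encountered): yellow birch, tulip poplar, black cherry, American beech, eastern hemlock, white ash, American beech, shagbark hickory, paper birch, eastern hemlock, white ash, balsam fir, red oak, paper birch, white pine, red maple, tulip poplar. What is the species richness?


Total individuals logged = 17
Distinct species (count of individuals): yellow birch (1), tulip poplar (2), black cherry (1), American beech (2), eastern hemlock (2), white ash (2), shagbark hickory (1), paper birch (2), balsam fir (1), red oak (1), white pine (1), red maple (1)
Species richness = number of distinct species = 12

12


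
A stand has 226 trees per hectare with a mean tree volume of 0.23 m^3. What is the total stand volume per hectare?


V_stand = 226 * 0.23 = 51.98 ≈ 52.0 m^3/ha

52.0 m^3/ha


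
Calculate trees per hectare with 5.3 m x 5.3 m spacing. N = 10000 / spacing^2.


N = 10000 / 5.3^2 = 10000 / 28.09 = 355.999 ≈ 356 trees/ha

356 trees/ha


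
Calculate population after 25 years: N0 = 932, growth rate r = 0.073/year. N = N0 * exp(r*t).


r*t = 0.073 * 25 = 1.825
exp(1.825) = 6.20280
N = 932 * 6.20280 = 5781.01 ≈ 5781

5781


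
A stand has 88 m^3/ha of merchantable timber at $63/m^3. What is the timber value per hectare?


Value = 88 * 63 = $5544/ha

$5544/ha


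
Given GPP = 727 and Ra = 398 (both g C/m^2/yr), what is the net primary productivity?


NPP = GPP - Ra = 727 - 398 = 329 g C/m^2/yr

329 g C/m^2/yr


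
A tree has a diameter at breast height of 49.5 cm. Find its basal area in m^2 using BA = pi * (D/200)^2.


D/200 = 49.5/200 = 0.2475 m
(D/200)^2 = 0.2475^2 = 0.06125625
BA = 3.141593 * 0.06125625 = 0.192442 ≈ 0.1924 m^2

0.1924 m^2


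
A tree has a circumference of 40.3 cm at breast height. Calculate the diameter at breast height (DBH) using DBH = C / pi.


DBH = C / pi = 40.3 / 3.141593 = 12.8279 ≈ 12.83 cm

12.83 cm


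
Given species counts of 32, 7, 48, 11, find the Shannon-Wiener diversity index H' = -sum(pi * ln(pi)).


Total N = 32 + 7 + 48 + 11 = 98
Per-species terms:
  p = 32/98 = 0.326531; ln(p) = -1.119230; p*ln(p) = 0.326531 * (-1.119230) = -0.365463
  p = 7/98 = 0.071429; ln(p) = -2.639051; p*ln(p) = 0.071429 * (-2.639051) = -0.188505
  p = 48/98 = 0.489796; ln(p) = -0.713766; p*ln(p) = 0.489796 * (-0.713766) = -0.349600
  p = 11/98 = 0.112245; ln(p) = -2.187071; p*ln(p) = 0.112245 * (-2.187071) = -0.245488
sum(p*ln(p)) = (-0.365463) + (-0.188505) + (-0.349600) + (-0.245488) = -1.149056
H' = -(-1.149056) = 1.149056 ≈ 1.1491

1.1491


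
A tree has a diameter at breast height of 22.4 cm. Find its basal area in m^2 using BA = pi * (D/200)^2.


D/200 = 22.4/200 = 0.112 m
(D/200)^2 = 0.112^2 = 0.012544
BA = 3.141593 * 0.012544 = 0.0394081 ≈ 0.0394 m^2

0.0394 m^2


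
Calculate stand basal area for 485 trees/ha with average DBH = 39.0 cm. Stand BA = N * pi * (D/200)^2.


(D/200)^2 = (39.0/200)^2 = 0.195^2 = 0.038025
Individual BA = 3.141593 * 0.038025 = 0.119459 m^2
Stand BA = 485 * 0.119459 = 57.9376 ≈ 57.94 m^2/ha

57.94 m^2/ha


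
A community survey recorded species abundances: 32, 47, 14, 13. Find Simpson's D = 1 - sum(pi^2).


Total N = 32 + 47 + 14 + 13 = 106
Per-species terms:
  p = 32/106 = 0.301887; p^2 = 0.301887^2 = 0.091136
  p = 47/106 = 0.443396; p^2 = 0.443396^2 = 0.196600
  p = 14/106 = 0.132075; p^2 = 0.132075^2 = 0.017444
  p = 13/106 = 0.122642; p^2 = 0.122642^2 = 0.015041
sum(p^2) = 0.091136 + 0.196600 + 0.017444 + 0.015041 = 0.320221
D = 1 - 0.320221 = 0.679779 ≈ 0.6798

0.6798
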